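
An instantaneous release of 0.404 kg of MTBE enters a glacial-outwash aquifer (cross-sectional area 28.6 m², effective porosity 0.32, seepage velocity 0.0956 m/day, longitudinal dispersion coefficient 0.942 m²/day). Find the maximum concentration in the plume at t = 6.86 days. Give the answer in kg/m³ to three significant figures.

0.00490 kg/m³

The peak of an instantaneous 1D plume sits at x = vt; there the Gaussian factor is 1 and C_max = M/(n_e·A·√(4πDt)), where n_e·A is the pore area the mass is dissolved in.
√(4πDt) = √(4π × 0.942 × 6.86) = 9.011 m, so C_max = 0.404/(0.32 × 28.6 × 9.011) = 0.00490 kg/m³.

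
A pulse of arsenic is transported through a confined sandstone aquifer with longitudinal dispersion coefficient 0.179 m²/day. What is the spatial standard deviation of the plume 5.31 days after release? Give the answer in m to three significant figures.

Dispersive spreading gives a Gaussian with σ² = 2Dt; advection only shifts the center.
σ = √(2 × 0.179 × 5.31) = 1.38 m.

1.38 m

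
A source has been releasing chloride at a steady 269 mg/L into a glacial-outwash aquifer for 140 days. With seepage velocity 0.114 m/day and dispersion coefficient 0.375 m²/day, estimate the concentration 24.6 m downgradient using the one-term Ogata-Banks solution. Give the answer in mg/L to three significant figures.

53.7 mg/L

For a continuous step input, C/C₀ ≈ ½·erfc((x−vt)/(2√(Dt))).
vt = 0.114 × 140 = 15.96 m and 2√(Dt) = 2√(0.375 × 140) = 14.49 m.
Argument (x−vt)/(2√(Dt)) = (24.6 − 15.96)/14.49 = 0.5963; ½·erfc(0.5963) = 0.1995.
C = 269 × 0.1995 = 53.7 mg/L.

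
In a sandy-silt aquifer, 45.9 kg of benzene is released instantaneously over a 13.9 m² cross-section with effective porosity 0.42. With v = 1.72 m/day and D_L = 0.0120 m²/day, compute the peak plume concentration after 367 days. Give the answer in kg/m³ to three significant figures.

1.06 kg/m³

The peak of an instantaneous 1D plume sits at x = vt; there the Gaussian factor is 1 and C_max = M/(n_e·A·√(4πDt)), where n_e·A is the pore area the mass is dissolved in.
√(4πDt) = √(4π × 0.0120 × 367) = 7.439 m, so C_max = 45.9/(0.42 × 13.9 × 7.439) = 1.06 kg/m³.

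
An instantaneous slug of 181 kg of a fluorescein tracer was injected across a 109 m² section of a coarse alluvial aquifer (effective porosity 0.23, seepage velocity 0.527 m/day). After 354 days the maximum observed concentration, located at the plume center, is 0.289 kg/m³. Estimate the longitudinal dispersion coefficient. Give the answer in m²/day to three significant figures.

0.140 m²/day

At the plume center C_max = M/(n_e·A·√(4πDt)), so D = M²/(4πt·(n_e·A·C_max)²).
n_e·A·C_max = 0.23 × 109 × 0.289 = 7.245 kg/m.
D = 181²/(4π × 354 × 7.245²) = 0.140 m²/day.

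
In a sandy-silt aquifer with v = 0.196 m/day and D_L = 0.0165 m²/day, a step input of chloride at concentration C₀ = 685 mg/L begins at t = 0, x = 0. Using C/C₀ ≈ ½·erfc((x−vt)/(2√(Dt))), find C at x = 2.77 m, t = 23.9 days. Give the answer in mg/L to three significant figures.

674 mg/L

For a continuous step input, C/C₀ ≈ ½·erfc((x−vt)/(2√(Dt))).
vt = 0.196 × 23.9 = 4.6844 m and 2√(Dt) = 2√(0.0165 × 23.9) = 1.256 m.
Argument (x−vt)/(2√(Dt)) = (2.77 − 4.6844)/1.256 = -1.524; ½·erfc(-1.524) = 0.9844.
C = 685 × 0.9844 = 674 mg/L.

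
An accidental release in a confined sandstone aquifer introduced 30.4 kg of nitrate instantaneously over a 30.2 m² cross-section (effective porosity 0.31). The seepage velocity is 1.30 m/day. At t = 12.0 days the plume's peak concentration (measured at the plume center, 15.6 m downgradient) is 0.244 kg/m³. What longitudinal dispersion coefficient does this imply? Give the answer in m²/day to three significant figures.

1.17 m²/day

At the plume center C_max = M/(n_e·A·√(4πDt)), so D = M²/(4πt·(n_e·A·C_max)²).
n_e·A·C_max = 0.31 × 30.2 × 0.244 = 2.284 kg/m.
D = 30.4²/(4π × 12.0 × 2.284²) = 1.17 m²/day.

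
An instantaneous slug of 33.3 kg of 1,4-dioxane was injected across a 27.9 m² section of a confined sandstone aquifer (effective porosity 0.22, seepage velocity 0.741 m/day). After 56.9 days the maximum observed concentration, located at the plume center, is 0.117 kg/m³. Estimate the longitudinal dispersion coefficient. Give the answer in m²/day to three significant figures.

3.01 m²/day

At the plume center C_max = M/(n_e·A·√(4πDt)), so D = M²/(4πt·(n_e·A·C_max)²).
n_e·A·C_max = 0.22 × 27.9 × 0.117 = 0.7181 kg/m.
D = 33.3²/(4π × 56.9 × 0.7181²) = 3.01 m²/day.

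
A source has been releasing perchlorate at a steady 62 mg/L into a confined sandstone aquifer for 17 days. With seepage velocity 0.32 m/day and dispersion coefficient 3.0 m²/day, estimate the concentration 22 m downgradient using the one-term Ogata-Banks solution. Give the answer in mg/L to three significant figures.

3.13 mg/L

For a continuous step input, C/C₀ ≈ ½·erfc((x−vt)/(2√(Dt))).
vt = 0.32 × 17 = 5.44 m and 2√(Dt) = 2√(3.0 × 17) = 14.28 m.
Argument (x−vt)/(2√(Dt)) = (22 − 5.44)/14.28 = 1.160; ½·erfc(1.160) = 0.05045.
C = 62 × 0.05045 = 3.13 mg/L.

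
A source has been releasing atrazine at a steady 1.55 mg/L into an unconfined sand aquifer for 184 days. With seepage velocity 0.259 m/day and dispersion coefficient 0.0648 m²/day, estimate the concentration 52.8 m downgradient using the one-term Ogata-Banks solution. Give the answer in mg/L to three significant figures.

For a continuous step input, C/C₀ ≈ ½·erfc((x−vt)/(2√(Dt))).
vt = 0.259 × 184 = 47.656 m and 2√(Dt) = 2√(0.0648 × 184) = 6.906 m.
Argument (x−vt)/(2√(Dt)) = (52.8 − 47.656)/6.906 = 0.7449; ½·erfc(0.7449) = 0.1461.
C = 1.55 × 0.1461 = 0.226 mg/L.

0.226 mg/L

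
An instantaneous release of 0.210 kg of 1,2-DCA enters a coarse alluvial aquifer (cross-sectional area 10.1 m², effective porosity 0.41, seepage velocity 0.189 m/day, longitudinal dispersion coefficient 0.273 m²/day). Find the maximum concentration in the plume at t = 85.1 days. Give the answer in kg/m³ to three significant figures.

The peak of an instantaneous 1D plume sits at x = vt; there the Gaussian factor is 1 and C_max = M/(n_e·A·√(4πDt)), where n_e·A is the pore area the mass is dissolved in.
√(4πDt) = √(4π × 0.273 × 85.1) = 17.09 m, so C_max = 0.210/(0.41 × 10.1 × 17.09) = 0.00297 kg/m³.

0.00297 kg/m³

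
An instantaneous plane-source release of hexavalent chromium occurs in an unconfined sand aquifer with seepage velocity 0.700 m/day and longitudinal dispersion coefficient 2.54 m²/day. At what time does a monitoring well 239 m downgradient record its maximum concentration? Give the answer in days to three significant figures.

336 days

For the 1D instantaneous-source solution, setting ∂C/∂t = 0 at fixed x gives v²t² + 2Dt − x² = 0, so t = (√(D² + v²x²) − D)/v².
√(D² + v²x²) = √(2.54² + 0.700² × 239²) = 167.3; v² = 0.49.
t = (167.3 − 2.54)/0.49 = 336 days (vs. the pure-advection estimate x/v = 341 d).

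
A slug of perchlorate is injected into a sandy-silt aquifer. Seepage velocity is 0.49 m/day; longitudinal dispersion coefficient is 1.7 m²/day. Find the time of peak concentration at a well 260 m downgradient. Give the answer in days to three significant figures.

For the 1D instantaneous-source solution, setting ∂C/∂t = 0 at fixed x gives v²t² + 2Dt − x² = 0, so t = (√(D² + v²x²) − D)/v².
√(D² + v²x²) = √(1.7² + 0.49² × 260²) = 127.4; v² = 0.2401.
t = (127.4 − 1.7)/0.2401 = 524 days (vs. the pure-advection estimate x/v = 531 d).

524 days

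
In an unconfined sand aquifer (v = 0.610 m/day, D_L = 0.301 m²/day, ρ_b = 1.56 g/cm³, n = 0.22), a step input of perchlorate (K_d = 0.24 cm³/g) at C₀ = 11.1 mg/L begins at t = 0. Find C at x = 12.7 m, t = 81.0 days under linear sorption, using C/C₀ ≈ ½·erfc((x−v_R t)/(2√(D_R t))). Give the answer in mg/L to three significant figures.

Retardation factor R = 1 + ρ_b·K_d/n = 1 + 1.56 × 0.24/0.22 = 2.702.
Sorption retards both mechanisms: v_R = v/R = 0.2258 m/day, D_R = D/R = 0.1114 m²/day.
v_R·t = 0.2258 × 81.0 = 18.2898 m; 2√(D_R t) = 6.008 m; argument = (12.7 − 18.2898)/6.008 = -0.9304.
C = C₀ × ½·erfc(-0.9304) = 11.1 × 0.9059 = 10.1 mg/L.

10.1 mg/L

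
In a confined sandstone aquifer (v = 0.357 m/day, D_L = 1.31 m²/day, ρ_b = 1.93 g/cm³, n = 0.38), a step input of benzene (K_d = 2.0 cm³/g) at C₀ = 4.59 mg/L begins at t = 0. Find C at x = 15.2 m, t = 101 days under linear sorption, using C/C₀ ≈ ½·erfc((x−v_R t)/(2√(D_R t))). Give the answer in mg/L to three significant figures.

Retardation factor R = 1 + ρ_b·K_d/n = 1 + 1.93 × 2.0/0.38 = 11.16.
Sorption retards both mechanisms: v_R = v/R = 0.03199 m/day, D_R = D/R = 0.1174 m²/day.
v_R·t = 0.03199 × 101 = 3.23099 m; 2√(D_R t) = 6.887 m; argument = (15.2 − 3.23099)/6.887 = 1.738.
C = C₀ × ½·erfc(1.738) = 4.59 × 0.006988 = 0.0321 mg/L.

0.0321 mg/L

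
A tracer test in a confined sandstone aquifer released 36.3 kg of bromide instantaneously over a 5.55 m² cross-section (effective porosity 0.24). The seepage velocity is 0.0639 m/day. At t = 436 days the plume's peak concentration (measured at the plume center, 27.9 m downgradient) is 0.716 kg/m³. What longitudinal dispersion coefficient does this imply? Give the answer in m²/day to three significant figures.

At the plume center C_max = M/(n_e·A·√(4πDt)), so D = M²/(4πt·(n_e·A·C_max)²).
n_e·A·C_max = 0.24 × 5.55 × 0.716 = 0.9537 kg/m.
D = 36.3²/(4π × 436 × 0.9537²) = 0.264 m²/day.

0.264 m²/day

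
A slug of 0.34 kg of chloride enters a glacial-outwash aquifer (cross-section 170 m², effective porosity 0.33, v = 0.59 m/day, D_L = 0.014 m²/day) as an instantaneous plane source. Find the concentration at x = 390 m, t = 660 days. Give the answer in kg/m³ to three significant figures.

For an instantaneous plane source, C(x,t) = M/(n_e·A·√(4πDt)) · exp(−(x−vt)²/(4Dt)), with n_e·A the pore (flow) area.
Plume center vt = 0.59 × 660 = 389.4 m, so the well at 390 m is 0.6 m downgradient of the peak.
√(4πDt) = 10.78 m, giving peak height M/(n_e·A·√(4πDt)) = 0.34/(0.33 × 170 × 10.78) = 0.0005622 kg/m³.
(x−vt)²/(4Dt) = (0.6)²/(4 × 0.014 × 660) = 0.009740; exp(−0.009740) = 0.9903.
C = 0.0005622 × 0.9903 = 0.000557 kg/m³.

0.000557 kg/m³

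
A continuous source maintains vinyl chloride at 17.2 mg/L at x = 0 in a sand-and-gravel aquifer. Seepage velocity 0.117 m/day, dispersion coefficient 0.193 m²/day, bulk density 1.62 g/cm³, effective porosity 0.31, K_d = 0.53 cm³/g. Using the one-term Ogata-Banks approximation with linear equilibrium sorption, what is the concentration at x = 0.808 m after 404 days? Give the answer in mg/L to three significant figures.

16.6 mg/L

Retardation factor R = 1 + ρ_b·K_d/n = 1 + 1.62 × 0.53/0.31 = 3.770.
Sorption retards both mechanisms: v_R = v/R = 0.03103 m/day, D_R = D/R = 0.05119 m²/day.
v_R·t = 0.03103 × 404 = 12.53612 m; 2√(D_R t) = 9.095 m; argument = (0.808 − 12.53612)/9.095 = -1.290.
C = C₀ × ½·erfc(-1.290) = 17.2 × 0.9659 = 16.6 mg/L.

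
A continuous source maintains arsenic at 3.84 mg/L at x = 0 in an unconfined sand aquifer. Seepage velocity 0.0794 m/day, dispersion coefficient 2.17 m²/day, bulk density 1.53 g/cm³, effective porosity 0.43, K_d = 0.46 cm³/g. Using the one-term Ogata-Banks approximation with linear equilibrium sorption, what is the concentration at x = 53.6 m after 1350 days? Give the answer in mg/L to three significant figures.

Retardation factor R = 1 + ρ_b·K_d/n = 1 + 1.53 × 0.46/0.43 = 2.637.
Sorption retards both mechanisms: v_R = v/R = 0.03011 m/day, D_R = D/R = 0.8229 m²/day.
v_R·t = 0.03011 × 1350 = 40.6485 m; 2√(D_R t) = 66.66 m; argument = (53.6 − 40.6485)/66.66 = 0.1943.
C = C₀ × ½·erfc(0.1943) = 3.84 × 0.3917 = 1.50 mg/L.

1.50 mg/L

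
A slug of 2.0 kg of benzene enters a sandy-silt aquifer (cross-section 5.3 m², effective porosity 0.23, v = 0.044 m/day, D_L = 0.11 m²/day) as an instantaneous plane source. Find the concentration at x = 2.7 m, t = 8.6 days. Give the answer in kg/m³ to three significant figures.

For an instantaneous plane source, C(x,t) = M/(n_e·A·√(4πDt)) · exp(−(x−vt)²/(4Dt)), with n_e·A the pore (flow) area.
Plume center vt = 0.044 × 8.6 = 0.3784 m, so the well at 2.7 m is 2.3216 m downgradient of the peak.
√(4πDt) = 3.448 m, giving peak height M/(n_e·A·√(4πDt)) = 2.0/(0.23 × 5.3 × 3.448) = 0.4758 kg/m³.
(x−vt)²/(4Dt) = (2.3216)²/(4 × 0.11 × 8.6) = 1.424; exp(−1.424) = 0.2407.
C = 0.4758 × 0.2407 = 0.115 kg/m³.

0.115 kg/m³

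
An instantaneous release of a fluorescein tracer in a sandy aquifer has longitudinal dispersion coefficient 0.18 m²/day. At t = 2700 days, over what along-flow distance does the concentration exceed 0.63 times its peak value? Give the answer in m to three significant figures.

59.9 m

The plume is Gaussian with σ = √(2Dt) = √(2 × 0.18 × 2700) = 31.18 m.
C/C_peak = exp(−Δx²/(2σ²)) = 0.63 ⇒ Δx = σ·√(−2 ln 0.63) = 31.18 × 0.9613 = 29.97 m.
Width = 2Δx = 59.9 m.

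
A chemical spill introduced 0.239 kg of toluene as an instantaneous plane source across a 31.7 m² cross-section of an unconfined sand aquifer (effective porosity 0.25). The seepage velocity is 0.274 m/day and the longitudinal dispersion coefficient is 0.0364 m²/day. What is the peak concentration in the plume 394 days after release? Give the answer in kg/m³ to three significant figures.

The peak of an instantaneous 1D plume sits at x = vt; there the Gaussian factor is 1 and C_max = M/(n_e·A·√(4πDt)), where n_e·A is the pore area the mass is dissolved in.
√(4πDt) = √(4π × 0.0364 × 394) = 13.42 m, so C_max = 0.239/(0.25 × 31.7 × 13.42) = 0.00225 kg/m³.

0.00225 kg/m³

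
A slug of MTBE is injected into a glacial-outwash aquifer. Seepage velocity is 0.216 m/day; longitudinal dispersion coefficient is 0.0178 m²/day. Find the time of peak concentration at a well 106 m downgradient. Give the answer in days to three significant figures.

490 days

For the 1D instantaneous-source solution, setting ∂C/∂t = 0 at fixed x gives v²t² + 2Dt − x² = 0, so t = (√(D² + v²x²) − D)/v².
√(D² + v²x²) = √(0.0178² + 0.216² × 106²) = 22.90; v² = 0.046656.
t = (22.90 − 0.0178)/0.046656 = 490 days (vs. the pure-advection estimate x/v = 491 d).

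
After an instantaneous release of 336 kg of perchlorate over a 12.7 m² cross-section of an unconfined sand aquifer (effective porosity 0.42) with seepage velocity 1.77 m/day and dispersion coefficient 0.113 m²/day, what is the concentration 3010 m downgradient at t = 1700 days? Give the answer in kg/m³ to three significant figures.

For an instantaneous plane source, C(x,t) = M/(n_e·A·√(4πDt)) · exp(−(x−vt)²/(4Dt)), with n_e·A the pore (flow) area.
Plume center vt = 1.77 × 1700 = 3009 m, so the well at 3010 m is 1 m downgradient of the peak.
√(4πDt) = 49.13 m, giving peak height M/(n_e·A·√(4πDt)) = 336/(0.42 × 12.7 × 49.13) = 1.282 kg/m³.
(x−vt)²/(4Dt) = (1)²/(4 × 0.113 × 1700) = 0.001301; exp(−0.001301) = 0.9987.
C = 1.282 × 0.9987 = 1.28 kg/m³.

1.28 kg/m³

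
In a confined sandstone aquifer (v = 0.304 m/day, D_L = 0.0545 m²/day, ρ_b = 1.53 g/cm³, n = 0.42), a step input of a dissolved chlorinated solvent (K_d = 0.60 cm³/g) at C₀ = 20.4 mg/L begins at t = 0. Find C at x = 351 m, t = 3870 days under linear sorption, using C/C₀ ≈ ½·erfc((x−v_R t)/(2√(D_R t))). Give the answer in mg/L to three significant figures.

Retardation factor R = 1 + ρ_b·K_d/n = 1 + 1.53 × 0.60/0.42 = 3.186.
Sorption retards both mechanisms: v_R = v/R = 0.09542 m/day, D_R = D/R = 0.01711 m²/day.
v_R·t = 0.09542 × 3870 = 369.2754 m; 2√(D_R t) = 16.27 m; argument = (351 − 369.2754)/16.27 = -1.123.
C = C₀ × ½·erfc(-1.123) = 20.4 × 0.9439 = 19.3 mg/L.

19.3 mg/L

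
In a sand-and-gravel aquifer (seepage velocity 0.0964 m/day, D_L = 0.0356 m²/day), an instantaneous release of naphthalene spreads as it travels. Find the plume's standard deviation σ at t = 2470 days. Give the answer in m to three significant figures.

Dispersive spreading gives a Gaussian with σ² = 2Dt; advection only shifts the center.
σ = √(2 × 0.0356 × 2470) = 13.3 m.

13.3 m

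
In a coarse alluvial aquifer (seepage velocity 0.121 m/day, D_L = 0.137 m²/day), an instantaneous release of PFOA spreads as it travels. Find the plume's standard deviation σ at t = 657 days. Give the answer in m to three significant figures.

Dispersive spreading gives a Gaussian with σ² = 2Dt; advection only shifts the center.
σ = √(2 × 0.137 × 657) = 13.4 m.

13.4 m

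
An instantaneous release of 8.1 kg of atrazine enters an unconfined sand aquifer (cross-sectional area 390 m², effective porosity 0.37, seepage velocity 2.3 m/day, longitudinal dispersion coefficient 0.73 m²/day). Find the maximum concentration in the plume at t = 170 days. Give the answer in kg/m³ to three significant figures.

0.00142 kg/m³

The peak of an instantaneous 1D plume sits at x = vt; there the Gaussian factor is 1 and C_max = M/(n_e·A·√(4πDt)), where n_e·A is the pore area the mass is dissolved in.
√(4πDt) = √(4π × 0.73 × 170) = 39.49 m, so C_max = 8.1/(0.37 × 390 × 39.49) = 0.00142 kg/m³.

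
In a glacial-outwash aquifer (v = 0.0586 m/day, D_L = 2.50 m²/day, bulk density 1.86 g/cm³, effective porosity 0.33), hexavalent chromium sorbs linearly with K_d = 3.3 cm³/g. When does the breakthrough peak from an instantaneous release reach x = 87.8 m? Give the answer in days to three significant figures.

Retardation factor R = 1 + ρ_b·K_d/n = 1 + 1.86 × 3.3/0.33 = 19.60.
Sorption retards both mechanisms: v_R = v/R = 0.002990 m/day, D_R = D/R = 0.1276 m²/day.
Peak time from v_R²t² + 2D_R t − x² = 0: t = (√(D_R² + v_R²x²) − D_R)/v_R².
√(D_R² + v_R²x²) = √(0.1276² + 0.002990² × 87.8²) = 0.2919; v_R² = 8.940e-06.
t = (0.2919 − 0.1276)/8.940e-06 = 18400 days.

18400 days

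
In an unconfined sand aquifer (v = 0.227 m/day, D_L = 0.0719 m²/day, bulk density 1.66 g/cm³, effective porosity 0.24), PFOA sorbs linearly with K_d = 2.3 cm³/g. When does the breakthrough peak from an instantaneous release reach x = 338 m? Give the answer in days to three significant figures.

Retardation factor R = 1 + ρ_b·K_d/n = 1 + 1.66 × 2.3/0.24 = 16.91.
Sorption retards both mechanisms: v_R = v/R = 0.01342 m/day, D_R = D/R = 0.004252 m²/day.
Peak time from v_R²t² + 2D_R t − x² = 0: t = (√(D_R² + v_R²x²) − D_R)/v_R².
√(D_R² + v_R²x²) = √(0.004252² + 0.01342² × 338²) = 4.536; v_R² = 0.0001801.
t = (4.536 − 0.004252)/0.0001801 = 25200 days.

25200 days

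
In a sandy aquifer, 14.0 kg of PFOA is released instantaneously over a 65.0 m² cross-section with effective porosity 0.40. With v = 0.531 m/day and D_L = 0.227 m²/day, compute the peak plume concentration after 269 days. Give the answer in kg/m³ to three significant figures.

0.0194 kg/m³

The peak of an instantaneous 1D plume sits at x = vt; there the Gaussian factor is 1 and C_max = M/(n_e·A·√(4πDt)), where n_e·A is the pore area the mass is dissolved in.
√(4πDt) = √(4π × 0.227 × 269) = 27.70 m, so C_max = 14.0/(0.40 × 65.0 × 27.70) = 0.0194 kg/m³.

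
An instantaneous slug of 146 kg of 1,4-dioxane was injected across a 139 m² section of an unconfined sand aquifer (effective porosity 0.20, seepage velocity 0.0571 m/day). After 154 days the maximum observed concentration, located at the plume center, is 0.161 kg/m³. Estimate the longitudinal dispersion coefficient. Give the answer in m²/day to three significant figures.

At the plume center C_max = M/(n_e·A·√(4πDt)), so D = M²/(4πt·(n_e·A·C_max)²).
n_e·A·C_max = 0.20 × 139 × 0.161 = 4.476 kg/m.
D = 146²/(4π × 154 × 4.476²) = 0.550 m²/day.

0.550 m²/day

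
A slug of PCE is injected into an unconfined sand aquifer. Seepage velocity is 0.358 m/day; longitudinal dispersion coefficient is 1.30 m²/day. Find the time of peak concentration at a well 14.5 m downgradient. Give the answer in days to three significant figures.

For the 1D instantaneous-source solution, setting ∂C/∂t = 0 at fixed x gives v²t² + 2Dt − x² = 0, so t = (√(D² + v²x²) − D)/v².
√(D² + v²x²) = √(1.30² + 0.358² × 14.5²) = 5.351; v² = 0.128164.
t = (5.351 − 1.30)/0.128164 = 31.6 days (vs. the pure-advection estimate x/v = 40.5 d).

31.6 days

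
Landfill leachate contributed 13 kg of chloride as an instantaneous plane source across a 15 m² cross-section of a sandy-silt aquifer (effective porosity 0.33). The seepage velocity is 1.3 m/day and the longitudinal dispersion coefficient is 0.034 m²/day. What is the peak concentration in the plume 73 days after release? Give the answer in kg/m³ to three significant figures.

The peak of an instantaneous 1D plume sits at x = vt; there the Gaussian factor is 1 and C_max = M/(n_e·A·√(4πDt)), where n_e·A is the pore area the mass is dissolved in.
√(4πDt) = √(4π × 0.034 × 73) = 5.585 m, so C_max = 13/(0.33 × 15 × 5.585) = 0.470 kg/m³.

0.470 kg/m³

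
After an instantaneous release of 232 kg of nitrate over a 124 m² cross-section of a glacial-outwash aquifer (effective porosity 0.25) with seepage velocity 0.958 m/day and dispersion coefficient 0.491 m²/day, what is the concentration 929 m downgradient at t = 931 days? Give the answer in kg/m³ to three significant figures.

0.0465 kg/m³

For an instantaneous plane source, C(x,t) = M/(n_e·A·√(4πDt)) · exp(−(x−vt)²/(4Dt)), with n_e·A the pore (flow) area.
Plume center vt = 0.958 × 931 = 891.898 m, so the well at 929 m is 37.102 m downgradient of the peak.
√(4πDt) = 75.79 m, giving peak height M/(n_e·A·√(4πDt)) = 232/(0.25 × 124 × 75.79) = 0.09874 kg/m³.
(x−vt)²/(4Dt) = (37.102)²/(4 × 0.491 × 931) = 0.7528; exp(−0.7528) = 0.4710.
C = 0.09874 × 0.4710 = 0.0465 kg/m³.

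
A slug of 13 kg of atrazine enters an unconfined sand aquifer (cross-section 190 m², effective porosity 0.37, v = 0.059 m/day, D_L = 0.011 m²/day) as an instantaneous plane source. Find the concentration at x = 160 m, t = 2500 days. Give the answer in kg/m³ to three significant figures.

0.00240 kg/m³

For an instantaneous plane source, C(x,t) = M/(n_e·A·√(4πDt)) · exp(−(x−vt)²/(4Dt)), with n_e·A the pore (flow) area.
Plume center vt = 0.059 × 2500 = 147.5 m, so the well at 160 m is 12.5 m downgradient of the peak.
√(4πDt) = 18.59 m, giving peak height M/(n_e·A·√(4πDt)) = 13/(0.37 × 190 × 18.59) = 0.009947 kg/m³.
(x−vt)²/(4Dt) = (12.5)²/(4 × 0.011 × 2500) = 1.420; exp(−1.420) = 0.2417.
C = 0.009947 × 0.2417 = 0.00240 kg/m³.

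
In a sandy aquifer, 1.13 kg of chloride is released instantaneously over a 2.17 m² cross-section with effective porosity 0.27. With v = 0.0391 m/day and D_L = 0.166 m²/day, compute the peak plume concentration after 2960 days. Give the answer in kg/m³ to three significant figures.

The peak of an instantaneous 1D plume sits at x = vt; there the Gaussian factor is 1 and C_max = M/(n_e·A·√(4πDt)), where n_e·A is the pore area the mass is dissolved in.
√(4πDt) = √(4π × 0.166 × 2960) = 78.58 m, so C_max = 1.13/(0.27 × 2.17 × 78.58) = 0.0245 kg/m³.

0.0245 kg/m³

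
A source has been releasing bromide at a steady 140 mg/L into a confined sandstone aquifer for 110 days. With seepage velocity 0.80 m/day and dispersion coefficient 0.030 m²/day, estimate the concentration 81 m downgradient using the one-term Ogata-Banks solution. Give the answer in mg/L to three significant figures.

For a continuous step input, C/C₀ ≈ ½·erfc((x−vt)/(2√(Dt))).
vt = 0.80 × 110 = 88 m and 2√(Dt) = 2√(0.030 × 110) = 3.633 m.
Argument (x−vt)/(2√(Dt)) = (81 − 88)/3.633 = -1.927; ½·erfc(-1.927) = 0.9968.
C = 140 × 0.9968 = 140 mg/L.

140 mg/L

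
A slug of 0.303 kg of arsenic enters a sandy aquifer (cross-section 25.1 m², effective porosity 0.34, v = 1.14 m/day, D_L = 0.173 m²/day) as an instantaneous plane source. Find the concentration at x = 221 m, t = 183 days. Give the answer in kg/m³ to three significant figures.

For an instantaneous plane source, C(x,t) = M/(n_e·A·√(4πDt)) · exp(−(x−vt)²/(4Dt)), with n_e·A the pore (flow) area.
Plume center vt = 1.14 × 183 = 208.62 m, so the well at 221 m is 12.38 m downgradient of the peak.
√(4πDt) = 19.95 m, giving peak height M/(n_e·A·√(4πDt)) = 0.303/(0.34 × 25.1 × 19.95) = 0.001780 kg/m³.
(x−vt)²/(4Dt) = (12.38)²/(4 × 0.173 × 183) = 1.210; exp(−1.210) = 0.2982.
C = 0.001780 × 0.2982 = 0.000531 kg/m³.

0.000531 kg/m³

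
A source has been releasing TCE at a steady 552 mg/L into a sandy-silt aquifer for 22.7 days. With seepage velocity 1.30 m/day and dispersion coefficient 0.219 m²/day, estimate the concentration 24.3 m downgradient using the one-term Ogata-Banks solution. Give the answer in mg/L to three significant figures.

525 mg/L

For a continuous step input, C/C₀ ≈ ½·erfc((x−vt)/(2√(Dt))).
vt = 1.30 × 22.7 = 29.51 m and 2√(Dt) = 2√(0.219 × 22.7) = 4.459 m.
Argument (x−vt)/(2√(Dt)) = (24.3 − 29.51)/4.459 = -1.168; ½·erfc(-1.168) = 0.9507.
C = 552 × 0.9507 = 525 mg/L.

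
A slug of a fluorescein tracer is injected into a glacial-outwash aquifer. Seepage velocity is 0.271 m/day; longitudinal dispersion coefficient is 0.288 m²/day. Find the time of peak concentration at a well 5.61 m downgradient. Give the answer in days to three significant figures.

17.1 days

For the 1D instantaneous-source solution, setting ∂C/∂t = 0 at fixed x gives v²t² + 2Dt − x² = 0, so t = (√(D² + v²x²) − D)/v².
√(D² + v²x²) = √(0.288² + 0.271² × 5.61²) = 1.547; v² = 0.073441.
t = (1.547 − 0.288)/0.073441 = 17.1 days (vs. the pure-advection estimate x/v = 20.7 d).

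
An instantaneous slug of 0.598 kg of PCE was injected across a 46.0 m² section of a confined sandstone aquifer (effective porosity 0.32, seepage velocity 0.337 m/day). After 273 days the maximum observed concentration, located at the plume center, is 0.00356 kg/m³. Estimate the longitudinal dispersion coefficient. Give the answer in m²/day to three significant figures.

0.0380 m²/day

At the plume center C_max = M/(n_e·A·√(4πDt)), so D = M²/(4πt·(n_e·A·C_max)²).
n_e·A·C_max = 0.32 × 46.0 × 0.00356 = 0.05240 kg/m.
D = 0.598²/(4π × 273 × 0.05240²) = 0.0380 m²/day.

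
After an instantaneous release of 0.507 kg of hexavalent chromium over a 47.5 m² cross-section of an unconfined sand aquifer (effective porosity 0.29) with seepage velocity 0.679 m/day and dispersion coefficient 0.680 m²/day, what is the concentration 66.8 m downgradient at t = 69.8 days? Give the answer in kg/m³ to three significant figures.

For an instantaneous plane source, C(x,t) = M/(n_e·A·√(4πDt)) · exp(−(x−vt)²/(4Dt)), with n_e·A the pore (flow) area.
Plume center vt = 0.679 × 69.8 = 47.3942 m, so the well at 66.8 m is 19.4058 m downgradient of the peak.
√(4πDt) = 24.42 m, giving peak height M/(n_e·A·√(4πDt)) = 0.507/(0.29 × 47.5 × 24.42) = 0.001507 kg/m³.
(x−vt)²/(4Dt) = (19.4058)²/(4 × 0.680 × 69.8) = 1.984; exp(−1.984) = 0.1375.
C = 0.001507 × 0.1375 = 0.000207 kg/m³.

0.000207 kg/m³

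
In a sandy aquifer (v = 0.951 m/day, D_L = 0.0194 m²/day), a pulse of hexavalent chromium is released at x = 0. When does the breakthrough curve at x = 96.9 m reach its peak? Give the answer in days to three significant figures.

For the 1D instantaneous-source solution, setting ∂C/∂t = 0 at fixed x gives v²t² + 2Dt − x² = 0, so t = (√(D² + v²x²) − D)/v².
√(D² + v²x²) = √(0.0194² + 0.951² × 96.9²) = 92.15; v² = 0.904401.
t = (92.15 − 0.0194)/0.904401 = 102 days (vs. the pure-advection estimate x/v = 102 d).

102 days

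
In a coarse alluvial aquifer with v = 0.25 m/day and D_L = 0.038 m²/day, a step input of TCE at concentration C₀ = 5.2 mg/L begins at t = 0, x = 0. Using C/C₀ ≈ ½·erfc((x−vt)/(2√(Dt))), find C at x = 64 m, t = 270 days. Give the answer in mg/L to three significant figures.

For a continuous step input, C/C₀ ≈ ½·erfc((x−vt)/(2√(Dt))).
vt = 0.25 × 270 = 67.5 m and 2√(Dt) = 2√(0.038 × 270) = 6.406 m.
Argument (x−vt)/(2√(Dt)) = (64 − 67.5)/6.406 = -0.5464; ½·erfc(-0.5464) = 0.7802.
C = 5.2 × 0.7802 = 4.06 mg/L.

4.06 mg/L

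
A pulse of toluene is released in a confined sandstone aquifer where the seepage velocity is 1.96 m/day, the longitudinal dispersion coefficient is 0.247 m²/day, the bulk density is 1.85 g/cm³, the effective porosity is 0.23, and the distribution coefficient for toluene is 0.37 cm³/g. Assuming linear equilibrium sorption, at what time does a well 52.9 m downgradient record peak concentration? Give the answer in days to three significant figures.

Retardation factor R = 1 + ρ_b·K_d/n = 1 + 1.85 × 0.37/0.23 = 3.976.
Sorption retards both mechanisms: v_R = v/R = 0.4930 m/day, D_R = D/R = 0.06212 m²/day.
Peak time from v_R²t² + 2D_R t − x² = 0: t = (√(D_R² + v_R²x²) − D_R)/v_R².
√(D_R² + v_R²x²) = √(0.06212² + 0.4930² × 52.9²) = 26.08; v_R² = 0.2430.
t = (26.08 − 0.06212)/0.2430 = 107 days.

107 days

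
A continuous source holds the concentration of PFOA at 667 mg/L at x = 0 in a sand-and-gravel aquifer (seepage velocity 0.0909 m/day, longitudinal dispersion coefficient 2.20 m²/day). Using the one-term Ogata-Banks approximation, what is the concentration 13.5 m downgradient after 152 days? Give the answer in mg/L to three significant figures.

337 mg/L

For a continuous step input, C/C₀ ≈ ½·erfc((x−vt)/(2√(Dt))).
vt = 0.0909 × 152 = 13.8168 m and 2√(Dt) = 2√(2.20 × 152) = 36.57 m.
Argument (x−vt)/(2√(Dt)) = (13.5 − 13.8168)/36.57 = -0.008663; ½·erfc(-0.008663) = 0.5049.
C = 667 × 0.5049 = 337 mg/L.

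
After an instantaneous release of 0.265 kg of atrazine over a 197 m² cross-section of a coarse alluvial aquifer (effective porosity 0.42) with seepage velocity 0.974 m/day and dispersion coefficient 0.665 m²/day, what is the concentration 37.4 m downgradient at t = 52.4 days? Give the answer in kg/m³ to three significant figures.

For an instantaneous plane source, C(x,t) = M/(n_e·A·√(4πDt)) · exp(−(x−vt)²/(4Dt)), with n_e·A the pore (flow) area.
Plume center vt = 0.974 × 52.4 = 51.0376 m, so the well at 37.4 m is 13.6376 m upgradient of the peak.
√(4πDt) = 20.93 m, giving peak height M/(n_e·A·√(4πDt)) = 0.265/(0.42 × 197 × 20.93) = 0.0001530 kg/m³.
(x−vt)²/(4Dt) = (-13.6376)²/(4 × 0.665 × 52.4) = 1.334; exp(−1.334) = 0.2634.
C = 0.0001530 × 0.2634 = 4.03e-05 kg/m³.

4.03e-05 kg/m³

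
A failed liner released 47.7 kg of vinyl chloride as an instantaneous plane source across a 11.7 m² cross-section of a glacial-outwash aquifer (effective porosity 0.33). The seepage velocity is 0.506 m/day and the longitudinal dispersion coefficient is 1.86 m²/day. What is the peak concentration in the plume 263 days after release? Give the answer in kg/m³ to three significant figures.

The peak of an instantaneous 1D plume sits at x = vt; there the Gaussian factor is 1 and C_max = M/(n_e·A·√(4πDt)), where n_e·A is the pore area the mass is dissolved in.
√(4πDt) = √(4π × 1.86 × 263) = 78.40 m, so C_max = 47.7/(0.33 × 11.7 × 78.40) = 0.158 kg/m³.

0.158 kg/m³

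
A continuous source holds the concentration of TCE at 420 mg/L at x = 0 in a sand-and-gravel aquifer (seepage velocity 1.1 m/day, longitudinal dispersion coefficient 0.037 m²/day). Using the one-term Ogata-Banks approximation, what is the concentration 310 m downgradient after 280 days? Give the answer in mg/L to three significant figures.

For a continuous step input, C/C₀ ≈ ½·erfc((x−vt)/(2√(Dt))).
vt = 1.1 × 280 = 308 m and 2√(Dt) = 2√(0.037 × 280) = 6.437 m.
Argument (x−vt)/(2√(Dt)) = (310 − 308)/6.437 = 0.3107; ½·erfc(0.3107) = 0.3302.
C = 420 × 0.3302 = 139 mg/L.

139 mg/L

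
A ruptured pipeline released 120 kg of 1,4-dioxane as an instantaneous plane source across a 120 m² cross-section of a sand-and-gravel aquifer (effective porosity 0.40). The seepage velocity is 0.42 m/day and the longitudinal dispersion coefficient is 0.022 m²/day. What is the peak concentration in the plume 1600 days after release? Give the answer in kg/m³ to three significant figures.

The peak of an instantaneous 1D plume sits at x = vt; there the Gaussian factor is 1 and C_max = M/(n_e·A·√(4πDt)), where n_e·A is the pore area the mass is dissolved in.
√(4πDt) = √(4π × 0.022 × 1600) = 21.03 m, so C_max = 120/(0.40 × 120 × 21.03) = 0.119 kg/m³.

0.119 kg/m³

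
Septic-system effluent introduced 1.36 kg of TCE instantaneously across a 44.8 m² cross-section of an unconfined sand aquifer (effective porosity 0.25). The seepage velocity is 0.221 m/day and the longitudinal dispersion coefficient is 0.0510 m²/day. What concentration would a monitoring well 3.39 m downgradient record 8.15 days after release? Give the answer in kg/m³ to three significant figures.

0.0116 kg/m³

For an instantaneous plane source, C(x,t) = M/(n_e·A·√(4πDt)) · exp(−(x−vt)²/(4Dt)), with n_e·A the pore (flow) area.
Plume center vt = 0.221 × 8.15 = 1.80115 m, so the well at 3.39 m is 1.58885 m downgradient of the peak.
√(4πDt) = 2.285 m, giving peak height M/(n_e·A·√(4πDt)) = 1.36/(0.25 × 44.8 × 2.285) = 0.05314 kg/m³.
(x−vt)²/(4Dt) = (1.58885)²/(4 × 0.0510 × 8.15) = 1.518; exp(−1.518) = 0.2191.
C = 0.05314 × 0.2191 = 0.0116 kg/m³.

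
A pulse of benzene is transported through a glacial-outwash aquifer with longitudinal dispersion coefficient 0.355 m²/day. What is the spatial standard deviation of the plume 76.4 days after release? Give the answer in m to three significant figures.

7.37 m

Dispersive spreading gives a Gaussian with σ² = 2Dt; advection only shifts the center.
σ = √(2 × 0.355 × 76.4) = 7.37 m.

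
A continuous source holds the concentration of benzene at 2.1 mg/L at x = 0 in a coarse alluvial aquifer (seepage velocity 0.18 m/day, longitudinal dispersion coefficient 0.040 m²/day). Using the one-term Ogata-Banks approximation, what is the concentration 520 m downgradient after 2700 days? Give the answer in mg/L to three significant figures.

For a continuous step input, C/C₀ ≈ ½·erfc((x−vt)/(2√(Dt))).
vt = 0.18 × 2700 = 486 m and 2√(Dt) = 2√(0.040 × 2700) = 20.78 m.
Argument (x−vt)/(2√(Dt)) = (520 − 486)/20.78 = 1.636; ½·erfc(1.636) = 0.01034.
C = 2.1 × 0.01034 = 0.0217 mg/L.

0.0217 mg/L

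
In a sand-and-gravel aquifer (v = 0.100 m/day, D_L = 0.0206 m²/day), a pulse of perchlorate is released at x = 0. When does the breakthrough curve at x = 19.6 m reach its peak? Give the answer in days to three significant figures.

For the 1D instantaneous-source solution, setting ∂C/∂t = 0 at fixed x gives v²t² + 2Dt − x² = 0, so t = (√(D² + v²x²) − D)/v².
√(D² + v²x²) = √(0.0206² + 0.100² × 19.6²) = 1.960; v² = 0.01.
t = (1.960 − 0.0206)/0.01 = 194 days (vs. the pure-advection estimate x/v = 196 d).

194 days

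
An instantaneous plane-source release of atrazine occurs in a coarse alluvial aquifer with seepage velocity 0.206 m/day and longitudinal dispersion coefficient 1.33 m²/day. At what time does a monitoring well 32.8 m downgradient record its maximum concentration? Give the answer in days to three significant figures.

131 days

For the 1D instantaneous-source solution, setting ∂C/∂t = 0 at fixed x gives v²t² + 2Dt − x² = 0, so t = (√(D² + v²x²) − D)/v².
√(D² + v²x²) = √(1.33² + 0.206² × 32.8²) = 6.886; v² = 0.042436.
t = (6.886 − 1.33)/0.042436 = 131 days (vs. the pure-advection estimate x/v = 159 d).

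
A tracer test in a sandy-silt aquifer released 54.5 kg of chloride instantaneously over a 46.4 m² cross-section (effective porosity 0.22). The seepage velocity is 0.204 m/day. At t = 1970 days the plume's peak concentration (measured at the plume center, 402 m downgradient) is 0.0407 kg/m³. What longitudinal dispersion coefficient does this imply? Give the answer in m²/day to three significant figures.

At the plume center C_max = M/(n_e·A·√(4πDt)), so D = M²/(4πt·(n_e·A·C_max)²).
n_e·A·C_max = 0.22 × 46.4 × 0.0407 = 0.4155 kg/m.
D = 54.5²/(4π × 1970 × 0.4155²) = 0.695 m²/day.

0.695 m²/day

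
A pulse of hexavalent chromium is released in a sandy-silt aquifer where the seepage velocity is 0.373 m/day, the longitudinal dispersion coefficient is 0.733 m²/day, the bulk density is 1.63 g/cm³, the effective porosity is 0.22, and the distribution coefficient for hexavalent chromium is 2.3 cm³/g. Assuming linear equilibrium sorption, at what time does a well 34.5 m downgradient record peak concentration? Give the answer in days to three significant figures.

1580 days

Retardation factor R = 1 + ρ_b·K_d/n = 1 + 1.63 × 2.3/0.22 = 18.04.
Sorption retards both mechanisms: v_R = v/R = 0.02068 m/day, D_R = D/R = 0.04063 m²/day.
Peak time from v_R²t² + 2D_R t − x² = 0: t = (√(D_R² + v_R²x²) − D_R)/v_R².
√(D_R² + v_R²x²) = √(0.04063² + 0.02068² × 34.5²) = 0.7146; v_R² = 0.0004277.
t = (0.7146 − 0.04063)/0.0004277 = 1580 days.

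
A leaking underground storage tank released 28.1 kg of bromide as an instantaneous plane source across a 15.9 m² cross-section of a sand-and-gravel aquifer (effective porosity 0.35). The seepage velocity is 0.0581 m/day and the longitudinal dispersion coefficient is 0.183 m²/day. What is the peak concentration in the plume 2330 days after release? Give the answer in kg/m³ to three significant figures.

0.0690 kg/m³

The peak of an instantaneous 1D plume sits at x = vt; there the Gaussian factor is 1 and C_max = M/(n_e·A·√(4πDt)), where n_e·A is the pore area the mass is dissolved in.
√(4πDt) = √(4π × 0.183 × 2330) = 73.20 m, so C_max = 28.1/(0.35 × 15.9 × 73.20) = 0.0690 kg/m³.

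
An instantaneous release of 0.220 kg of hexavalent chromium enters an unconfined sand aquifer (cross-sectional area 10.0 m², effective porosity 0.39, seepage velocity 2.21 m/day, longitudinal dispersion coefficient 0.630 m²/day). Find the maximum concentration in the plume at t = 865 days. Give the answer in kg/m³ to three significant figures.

0.000682 kg/m³

The peak of an instantaneous 1D plume sits at x = vt; there the Gaussian factor is 1 and C_max = M/(n_e·A·√(4πDt)), where n_e·A is the pore area the mass is dissolved in.
√(4πDt) = √(4π × 0.630 × 865) = 82.75 m, so C_max = 0.220/(0.39 × 10.0 × 82.75) = 0.000682 kg/m³.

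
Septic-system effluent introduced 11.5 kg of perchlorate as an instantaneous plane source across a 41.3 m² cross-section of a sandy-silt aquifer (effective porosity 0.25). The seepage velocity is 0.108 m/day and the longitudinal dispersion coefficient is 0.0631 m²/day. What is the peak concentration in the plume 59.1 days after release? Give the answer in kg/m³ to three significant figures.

The peak of an instantaneous 1D plume sits at x = vt; there the Gaussian factor is 1 and C_max = M/(n_e·A·√(4πDt)), where n_e·A is the pore area the mass is dissolved in.
√(4πDt) = √(4π × 0.0631 × 59.1) = 6.846 m, so C_max = 11.5/(0.25 × 41.3 × 6.846) = 0.163 kg/m³.

0.163 kg/m³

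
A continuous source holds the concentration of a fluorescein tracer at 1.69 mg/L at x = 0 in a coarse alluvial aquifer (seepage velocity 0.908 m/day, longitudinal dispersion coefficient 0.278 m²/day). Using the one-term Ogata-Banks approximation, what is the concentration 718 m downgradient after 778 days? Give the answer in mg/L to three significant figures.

For a continuous step input, C/C₀ ≈ ½·erfc((x−vt)/(2√(Dt))).
vt = 0.908 × 778 = 706.424 m and 2√(Dt) = 2√(0.278 × 778) = 29.41 m.
Argument (x−vt)/(2√(Dt)) = (718 − 706.424)/29.41 = 0.3936; ½·erfc(0.3936) = 0.2889.
C = 1.69 × 0.2889 = 0.488 mg/L.

0.488 mg/L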